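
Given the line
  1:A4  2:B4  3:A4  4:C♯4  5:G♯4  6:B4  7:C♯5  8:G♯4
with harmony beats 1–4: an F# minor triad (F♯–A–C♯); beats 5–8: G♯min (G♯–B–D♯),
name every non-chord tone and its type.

The harmony at that moment is F♯ minor triad (F♯, A, C♯); B4 is not a chord tone.
It is approached by step up from A4 and left by step down to A4.
Step away and step back to the same note — a neighbor tone (upper neighbor).
The harmony at that moment is G♯ minor triad (G♯, B, D♯); C♯5 is not a chord tone.
It is approached by step up from B4 and left by leap down to G♯4.
Step in, leap out — an escape tone.

B4 (beat 2) — neighbor tone; C♯5 (beat 7) — escape tone.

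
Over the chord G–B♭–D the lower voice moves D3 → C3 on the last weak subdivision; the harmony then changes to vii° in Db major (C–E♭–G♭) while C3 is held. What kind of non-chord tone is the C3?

The harmony at that moment is G minor triad (G, B♭, D); C3 is not a chord tone.
It is approached by step down from D3 and then sustained as the same pitch into the next harmony.
Arriving early and becoming a chord tone when the harmony changes — an anticipation.

C3 is an anticipation.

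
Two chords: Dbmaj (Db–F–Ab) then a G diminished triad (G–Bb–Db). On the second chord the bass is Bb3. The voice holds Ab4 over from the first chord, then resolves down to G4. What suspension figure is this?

7–6 suspension.

At the second chord the bass is Bb3. The suspended Ab4 lies a seventh above the bass; after resolving down by step to G4, the interval above the bass becomes a sixth.
Suspension figures are named by those two intervals: 7–6.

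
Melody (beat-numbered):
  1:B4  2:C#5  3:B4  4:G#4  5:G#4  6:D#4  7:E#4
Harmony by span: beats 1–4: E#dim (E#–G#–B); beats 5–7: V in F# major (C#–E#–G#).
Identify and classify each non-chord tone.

C#5 (beat 2) — neighbor tone; D#4 (beat 6) — appoggiatura.

The harmony at that moment is E# diminished triad (E#, G#, B); C#5 is not a chord tone.
It is approached by step up from B4 and left by step down to B4.
Step away and step back to the same note — a neighbor tone (upper neighbor).
The harmony at that moment is C# major triad (C#, E#, G#); D#4 is not a chord tone.
It is approached by leap down from G#4 and left by step up to E#4.
Leap in, step out — an appoggiatura.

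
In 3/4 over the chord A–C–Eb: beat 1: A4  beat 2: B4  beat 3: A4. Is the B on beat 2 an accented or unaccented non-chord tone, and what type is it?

The harmony at that moment is A diminished triad (A, C, Eb); B4 is not a chord tone.
It is approached by step up from A4 and left by step down to A4.
Step away and step back to the same note — a neighbor tone (upper neighbor).
It falls on a weak beat, so it is unaccented.

Unaccented neighbor tone.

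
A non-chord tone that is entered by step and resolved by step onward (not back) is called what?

Passing tone.

Approach: by step. Departure: by step, continuing in the same direction.
Stepwise on both sides with no change of direction means the note fills in the space between two different chord tones — a passing tone. (Had it turned back to its starting note it would be a neighbor tone instead.)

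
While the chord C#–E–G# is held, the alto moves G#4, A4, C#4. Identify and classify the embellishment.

A4 is an escape tone.

The harmony at that moment is C# minor triad (C#, E, G#); A4 is not a chord tone.
It is approached by step up from G#4 and left by leap down to C#4.
Step in, leap out — an escape tone.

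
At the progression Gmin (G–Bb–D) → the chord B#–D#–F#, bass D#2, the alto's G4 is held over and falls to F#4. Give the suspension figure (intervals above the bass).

At the second chord the bass is D#2. The suspended G4 lies a fourth above the bass; after resolving down by step to F#4, the interval above the bass becomes a third.
Suspension figures are named by those two intervals: 4–3.

4–3 suspension.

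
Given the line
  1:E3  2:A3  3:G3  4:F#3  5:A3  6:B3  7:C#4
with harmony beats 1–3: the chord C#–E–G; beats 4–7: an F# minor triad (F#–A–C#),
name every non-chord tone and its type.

A3 (beat 2) — appoggiatura; B3 (beat 6) — passing tone.

The harmony at that moment is C# diminished triad (C#, E, G); A3 is not a chord tone.
It is approached by leap up from E3 and left by step down to G3.
Leap in, step out — an appoggiatura.
The harmony at that moment is F# minor triad (F#, A, C#); B3 is not a chord tone.
It is approached by step up from A3 and left by step up to C#4.
Step in, step out in the same direction — a passing tone.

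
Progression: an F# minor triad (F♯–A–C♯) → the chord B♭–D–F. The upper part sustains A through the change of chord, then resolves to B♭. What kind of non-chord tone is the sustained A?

A is a retardation.

The harmony at that moment is B♭ major triad (B♭, D, F); A is not a chord tone.
It is held over (the same pitch as the preceding A) and left by step up to B♭.
Held over from the previous chord and resolving up by step — a retardation.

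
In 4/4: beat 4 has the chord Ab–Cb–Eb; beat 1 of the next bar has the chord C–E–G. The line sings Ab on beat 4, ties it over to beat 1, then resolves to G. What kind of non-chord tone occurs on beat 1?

The harmony at that moment is C major triad (C, E, G); Ab is not a chord tone.
It is held over (the same pitch as the preceding Ab) and left by step down to G.
Held over from the previous chord and resolving down by step — a suspension.

Suspension.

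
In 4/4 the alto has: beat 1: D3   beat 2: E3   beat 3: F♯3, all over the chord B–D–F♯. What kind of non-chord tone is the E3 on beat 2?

The harmony at that moment is B minor triad (B, D, F♯); E3 is not a chord tone.
It is approached by step up from D3 and left by step up to F♯3.
Step in, step out in the same direction — a passing tone.

Passing tone.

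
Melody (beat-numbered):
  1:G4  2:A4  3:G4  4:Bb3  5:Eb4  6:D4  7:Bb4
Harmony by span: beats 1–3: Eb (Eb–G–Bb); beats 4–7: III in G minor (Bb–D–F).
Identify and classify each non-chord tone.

The harmony at that moment is Eb major triad (Eb, G, Bb); A4 is not a chord tone.
It is approached by step up from G4 and left by step down to G4.
Step away and step back to the same note — a neighbor tone (upper neighbor).
The harmony at that moment is Bb major triad (Bb, D, F); Eb4 is not a chord tone.
It is approached by leap up from Bb3 and left by step down to D4.
Leap in, step out — an appoggiatura.

A4 (beat 2) — neighbor tone; Eb4 (beat 5) — appoggiatura.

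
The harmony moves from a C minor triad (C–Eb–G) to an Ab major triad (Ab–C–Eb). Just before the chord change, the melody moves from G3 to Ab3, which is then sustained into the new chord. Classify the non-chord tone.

The harmony at that moment is C minor triad (C, Eb, G); Ab3 is not a chord tone.
It is approached by step up from G3 and then sustained as the same pitch into the next harmony.
Arriving early and becoming a chord tone when the harmony changes — an anticipation.

Ab3 is an anticipation.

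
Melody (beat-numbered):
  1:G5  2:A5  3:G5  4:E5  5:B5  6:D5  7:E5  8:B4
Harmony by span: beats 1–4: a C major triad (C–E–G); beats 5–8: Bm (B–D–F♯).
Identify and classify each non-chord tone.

A5 (beat 2) — neighbor tone; E5 (beat 7) — escape tone.

The harmony at that moment is C major triad (C, E, G); A5 is not a chord tone.
It is approached by step up from G5 and left by step down to G5.
Step away and step back to the same note — a neighbor tone (upper neighbor).
The harmony at that moment is B minor triad (B, D, F♯); E5 is not a chord tone.
It is approached by step up from D5 and left by leap down to B4.
Step in, leap out — an escape tone.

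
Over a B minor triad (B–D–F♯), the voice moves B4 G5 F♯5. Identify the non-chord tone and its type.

G5 is an appoggiatura.

The harmony at that moment is B minor triad (B, D, F♯); G5 is not a chord tone.
It is approached by leap up from B4 and left by step down to F♯5.
Leap in, step out — an appoggiatura.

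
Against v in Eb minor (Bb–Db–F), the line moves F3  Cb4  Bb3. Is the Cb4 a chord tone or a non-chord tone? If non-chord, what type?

Non-chord tone — an appoggiatura.

The harmony at that moment is Bb minor triad (Bb, Db, F); Cb4 is not a chord tone.
It is approached by leap up from F3 and left by step down to Bb3.
Leap in, step out — an appoggiatura.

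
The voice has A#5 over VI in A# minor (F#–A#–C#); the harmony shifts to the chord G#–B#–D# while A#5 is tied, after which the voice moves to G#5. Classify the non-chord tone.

A#5 is a suspension.

The harmony at that moment is G# major triad (G#, B#, D#); A#5 is not a chord tone.
It is held over (the same pitch as the preceding A#5) and left by step down to G#5.
Held over from the previous chord and resolving down by step — a suspension.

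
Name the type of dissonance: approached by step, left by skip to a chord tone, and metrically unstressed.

Approach: by step. Departure: by leap. Metric position: weak.
Step in, leap out, from a weak position — an escape tone (échappée). (It is the mirror image of the appoggiatura, which leaps in and steps out on a strong beat.)

Escape tone.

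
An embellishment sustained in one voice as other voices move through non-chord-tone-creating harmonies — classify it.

Approach: none. Departure: none — a single pitch is sustained while the chords change around it, passing through harmonies that do not contain it.
No melodic motion at all; the dissonance is created entirely by the moving harmonies against the stationary note — a pedal tone (pedal point).

Pedal tone.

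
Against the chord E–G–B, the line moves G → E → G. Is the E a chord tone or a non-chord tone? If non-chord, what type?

E minor triad contains E, G, B; E is the root, so it is a chord tone.

Chord tone (the root of E minor triad).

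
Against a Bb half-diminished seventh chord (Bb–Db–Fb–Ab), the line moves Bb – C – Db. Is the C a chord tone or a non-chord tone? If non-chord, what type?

Non-chord tone — a passing tone.

The harmony at that moment is Bb half-diminished seventh chord (Bb, Db, Fb, Ab); C is not a chord tone.
It is approached by step up from Bb and left by step up to Db.
Step in, step out in the same direction — a passing tone.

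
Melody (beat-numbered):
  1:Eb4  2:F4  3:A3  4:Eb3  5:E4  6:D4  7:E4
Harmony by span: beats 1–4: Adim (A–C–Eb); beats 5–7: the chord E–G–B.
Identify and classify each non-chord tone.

The harmony at that moment is A diminished triad (A, C, Eb); F4 is not a chord tone.
It is approached by step up from Eb4 and left by leap down to A3.
Step in, leap out — an escape tone.
The harmony at that moment is E minor triad (E, G, B); D4 is not a chord tone.
It is approached by step down from E4 and left by step up to E4.
Step away and step back to the same note — a neighbor tone (lower neighbor).

F4 (beat 2) — escape tone; D4 (beat 6) — neighbor tone.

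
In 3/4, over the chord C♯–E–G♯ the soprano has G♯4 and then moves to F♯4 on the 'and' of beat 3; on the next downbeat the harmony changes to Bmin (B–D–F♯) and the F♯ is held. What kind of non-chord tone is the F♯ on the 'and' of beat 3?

Anticipation.

The harmony at that moment is C♯ minor triad (C♯, E, G♯); F♯4 is not a chord tone.
It is approached by step down from G♯4 and then sustained as the same pitch into the next harmony.
Arriving early and becoming a chord tone when the harmony changes — an anticipation.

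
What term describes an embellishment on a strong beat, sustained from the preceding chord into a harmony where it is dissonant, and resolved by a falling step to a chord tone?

Approach: by preparation — the pitch is first a chord tone, then held (tied or repeated) while the harmony changes under it. Departure: down by step. Metric position: strong.
A prepared dissonance that resolves downward by step — a suspension. (The same figure resolving upward would be a retardation.)

Suspension.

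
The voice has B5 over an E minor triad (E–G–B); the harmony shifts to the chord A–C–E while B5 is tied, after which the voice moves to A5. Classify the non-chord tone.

B5 is a suspension.

The harmony at that moment is A minor triad (A, C, E); B5 is not a chord tone.
It is held over (the same pitch as the preceding B5) and left by step down to A5.
Held over from the previous chord and resolving down by step — a suspension.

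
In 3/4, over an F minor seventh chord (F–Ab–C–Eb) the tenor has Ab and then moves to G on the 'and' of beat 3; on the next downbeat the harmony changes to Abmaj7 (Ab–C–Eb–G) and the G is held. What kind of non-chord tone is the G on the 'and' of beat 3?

The harmony at that moment is F minor seventh chord (F, Ab, C, Eb); G is not a chord tone.
It is approached by step down from Ab and then sustained as the same pitch into the next harmony.
Arriving early and becoming a chord tone when the harmony changes — an anticipation.

Anticipation.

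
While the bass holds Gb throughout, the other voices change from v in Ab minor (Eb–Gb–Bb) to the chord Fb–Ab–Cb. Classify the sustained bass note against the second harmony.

Pedal tone (pedal point).

The harmony at that moment is Fb major triad (Fb, Ab, Cb); Gb is not a chord tone.
It is held over (the same pitch as the preceding Gb) and then sustained as the same pitch into the next harmony.
Sustained through a change of harmony — a pedal tone.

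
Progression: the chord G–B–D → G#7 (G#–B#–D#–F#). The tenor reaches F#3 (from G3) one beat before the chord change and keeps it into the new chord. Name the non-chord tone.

F#3 is an anticipation.

The harmony at that moment is G major triad (G, B, D); F#3 is not a chord tone.
It is approached by step down from G3 and then sustained as the same pitch into the next harmony.
Arriving early and becoming a chord tone when the harmony changes — an anticipation.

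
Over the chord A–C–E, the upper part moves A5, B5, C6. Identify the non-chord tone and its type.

The harmony at that moment is A minor triad (A, C, E); B5 is not a chord tone.
It is approached by step up from A5 and left by step up to C6.
Step in, step out in the same direction — a passing tone.

B5 is a passing tone.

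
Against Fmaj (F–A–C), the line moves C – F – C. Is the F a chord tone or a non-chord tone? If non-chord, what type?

F major triad contains F, A, C; F is the root, so it is a chord tone.

Chord tone (the root of F major triad).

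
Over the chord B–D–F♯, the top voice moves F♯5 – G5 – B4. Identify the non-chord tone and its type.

The harmony at that moment is B minor triad (B, D, F♯); G5 is not a chord tone.
It is approached by step up from F♯5 and left by leap down to B4.
Step in, leap out — an escape tone.

G5 is an escape tone.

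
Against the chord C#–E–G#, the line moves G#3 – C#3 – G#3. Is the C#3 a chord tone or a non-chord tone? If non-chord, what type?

Chord tone (the root of C# minor triad).

C# minor triad contains C#, E, G#; C# is the root, so it is a chord tone.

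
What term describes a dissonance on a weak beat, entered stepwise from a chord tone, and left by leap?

Approach: by step. Departure: by leap. Metric position: weak.
Step in, leap out, from a weak position — an escape tone (échappée). (It is the mirror image of the appoggiatura, which leaps in and steps out on a strong beat.)

Escape tone.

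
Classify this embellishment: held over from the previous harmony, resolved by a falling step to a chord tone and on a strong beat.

Suspension.

Approach: by preparation — the pitch is first a chord tone, then held (tied or repeated) while the harmony changes under it. Departure: down by step. Metric position: strong.
A prepared dissonance that resolves downward by step — a suspension. (The same figure resolving upward would be a retardation.)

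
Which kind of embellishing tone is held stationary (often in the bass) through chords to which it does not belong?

Approach: none. Departure: none — a single pitch is sustained while the chords change around it, passing through harmonies that do not contain it.
No melodic motion at all; the dissonance is created entirely by the moving harmonies against the stationary note — a pedal tone (pedal point).

Pedal tone.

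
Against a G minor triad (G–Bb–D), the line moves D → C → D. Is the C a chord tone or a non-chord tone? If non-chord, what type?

The harmony at that moment is G minor triad (G, Bb, D); C is not a chord tone.
It is approached by step down from D and left by step up to D.
Step away and step back to the same note — a neighbor tone (lower neighbor).

Non-chord tone — a neighbor tone.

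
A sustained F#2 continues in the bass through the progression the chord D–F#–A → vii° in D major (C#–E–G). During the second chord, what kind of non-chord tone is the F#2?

Pedal tone (pedal point).

The harmony at that moment is C# diminished triad (C#, E, G); F#2 is not a chord tone.
It is held over (the same pitch as the preceding F#2) and then sustained as the same pitch into the next harmony.
Sustained through a change of harmony — a pedal tone.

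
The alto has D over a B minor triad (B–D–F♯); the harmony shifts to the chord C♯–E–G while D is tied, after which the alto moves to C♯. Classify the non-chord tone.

D is a suspension.

The harmony at that moment is C♯ diminished triad (C♯, E, G); D is not a chord tone.
It is held over (the same pitch as the preceding D) and left by step down to C♯.
Held over from the previous chord and resolving down by step — a suspension.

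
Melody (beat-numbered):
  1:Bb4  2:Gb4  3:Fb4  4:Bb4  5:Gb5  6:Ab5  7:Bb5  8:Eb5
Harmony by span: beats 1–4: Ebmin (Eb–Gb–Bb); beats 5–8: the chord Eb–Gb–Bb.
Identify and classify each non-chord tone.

Fb4 (beat 3) — escape tone; Ab5 (beat 6) — passing tone.

The harmony at that moment is Eb minor triad (Eb, Gb, Bb); Fb4 is not a chord tone.
It is approached by step down from Gb4 and left by leap up to Bb4.
Step in, leap out — an escape tone.
The harmony at that moment is Eb minor triad (Eb, Gb, Bb); Ab5 is not a chord tone.
It is approached by step up from Gb5 and left by step up to Bb5.
Step in, step out in the same direction — a passing tone.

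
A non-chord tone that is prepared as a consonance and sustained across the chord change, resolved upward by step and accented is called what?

Retardation.

Approach: by preparation — the pitch is first a chord tone, then held (tied or repeated) while the harmony changes under it. Departure: up by step. Metric position: strong.
A prepared dissonance that resolves upward by step — a retardation. (The same figure resolving downward would be a suspension.)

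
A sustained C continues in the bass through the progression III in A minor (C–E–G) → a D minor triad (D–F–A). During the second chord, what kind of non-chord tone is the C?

The harmony at that moment is D minor triad (D, F, A); C is not a chord tone.
It is held over (the same pitch as the preceding C) and then sustained as the same pitch into the next harmony.
Sustained through a change of harmony — a pedal tone.

Pedal tone (pedal point).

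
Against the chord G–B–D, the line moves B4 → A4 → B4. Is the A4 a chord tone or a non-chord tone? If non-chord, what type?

The harmony at that moment is G major triad (G, B, D); A4 is not a chord tone.
It is approached by step down from B4 and left by step up to B4.
Step away and step back to the same note — a neighbor tone (lower neighbor).

Non-chord tone — a neighbor tone.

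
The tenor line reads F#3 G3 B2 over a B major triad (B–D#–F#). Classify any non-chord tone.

G3 is an escape tone.

The harmony at that moment is B major triad (B, D#, F#); G3 is not a chord tone.
It is approached by step up from F#3 and left by leap down to B2.
Step in, leap out — an escape tone.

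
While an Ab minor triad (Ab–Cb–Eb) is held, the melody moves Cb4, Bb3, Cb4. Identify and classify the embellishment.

The harmony at that moment is Ab minor triad (Ab, Cb, Eb); Bb3 is not a chord tone.
It is approached by step down from Cb4 and left by step up to Cb4.
Step away and step back to the same note — a neighbor tone (lower neighbor).

Bb3 is a neighbor tone.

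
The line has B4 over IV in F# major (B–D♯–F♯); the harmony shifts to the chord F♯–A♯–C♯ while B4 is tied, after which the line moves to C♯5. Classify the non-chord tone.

B4 is a retardation.

The harmony at that moment is F♯ major triad (F♯, A♯, C♯); B4 is not a chord tone.
It is held over (the same pitch as the preceding B4) and left by step up to C♯5.
Held over from the previous chord and resolving up by step — a retardation.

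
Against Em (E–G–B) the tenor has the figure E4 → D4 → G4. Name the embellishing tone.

The harmony at that moment is E minor triad (E, G, B); D4 is not a chord tone.
It is approached by step down from E4 and left by leap up to G4.
Step in, leap out — an escape tone.

D4 is an escape tone.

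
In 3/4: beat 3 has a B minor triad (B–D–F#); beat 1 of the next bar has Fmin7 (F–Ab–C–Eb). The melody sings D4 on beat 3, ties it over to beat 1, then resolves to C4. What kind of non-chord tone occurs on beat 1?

The harmony at that moment is F minor seventh chord (F, Ab, C, Eb); D4 is not a chord tone.
It is held over (the same pitch as the preceding D4) and left by step down to C4.
Held over from the previous chord and resolving down by step — a suspension.

Suspension.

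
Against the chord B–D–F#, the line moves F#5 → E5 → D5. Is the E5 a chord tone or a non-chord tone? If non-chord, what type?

The harmony at that moment is B minor triad (B, D, F#); E5 is not a chord tone.
It is approached by step down from F#5 and left by step down to D5.
Step in, step out in the same direction — a passing tone.

Non-chord tone — a passing tone.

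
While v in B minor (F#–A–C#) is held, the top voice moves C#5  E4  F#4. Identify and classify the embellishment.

The harmony at that moment is F# minor triad (F#, A, C#); E4 is not a chord tone.
It is approached by leap down from C#5 and left by step up to F#4.
Leap in, step out — an appoggiatura.

E4 is an appoggiatura.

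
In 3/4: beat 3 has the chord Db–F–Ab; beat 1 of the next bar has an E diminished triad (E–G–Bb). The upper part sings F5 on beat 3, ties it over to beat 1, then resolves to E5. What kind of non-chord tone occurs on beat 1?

The harmony at that moment is E diminished triad (E, G, Bb); F5 is not a chord tone.
It is held over (the same pitch as the preceding F5) and left by step down to E5.
Held over from the previous chord and resolving down by step — a suspension.

Suspension.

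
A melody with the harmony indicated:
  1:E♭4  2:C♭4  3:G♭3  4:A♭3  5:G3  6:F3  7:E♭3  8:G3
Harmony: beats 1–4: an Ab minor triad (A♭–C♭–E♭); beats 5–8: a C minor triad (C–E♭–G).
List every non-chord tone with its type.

The harmony at that moment is A♭ minor triad (A♭, C♭, E♭); G♭3 is not a chord tone.
It is approached by leap down from C♭4 and left by step up to A♭3.
Leap in, step out — an appoggiatura.
The harmony at that moment is C minor triad (C, E♭, G); F3 is not a chord tone.
It is approached by step down from G3 and left by step down to E♭3.
Step in, step out in the same direction — a passing tone.

G♭3 (beat 3) — appoggiatura; F3 (beat 6) — passing tone.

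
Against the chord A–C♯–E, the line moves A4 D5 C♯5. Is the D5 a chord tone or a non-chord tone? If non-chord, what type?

The harmony at that moment is A major triad (A, C♯, E); D5 is not a chord tone.
It is approached by leap up from A4 and left by step down to C♯5.
Leap in, step out — an appoggiatura.

Non-chord tone — an appoggiatura.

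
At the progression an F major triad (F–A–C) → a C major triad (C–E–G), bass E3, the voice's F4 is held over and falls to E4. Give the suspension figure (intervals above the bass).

9–8 suspension.

At the second chord the bass is E3. The suspended F4 lies a ninth above the bass; after resolving down by step to E4, the interval above the bass becomes an octave.
Suspension figures are named by those two intervals: 9–8.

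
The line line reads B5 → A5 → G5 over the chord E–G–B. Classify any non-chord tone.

The harmony at that moment is E minor triad (E, G, B); A5 is not a chord tone.
It is approached by step down from B5 and left by step down to G5.
Step in, step out in the same direction — a passing tone.

A5 is a passing tone.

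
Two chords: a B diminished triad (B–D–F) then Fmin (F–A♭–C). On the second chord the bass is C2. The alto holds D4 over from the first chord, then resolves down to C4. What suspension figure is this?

At the second chord the bass is C2. The suspended D4 lies a ninth above the bass; after resolving down by step to C4, the interval above the bass becomes an octave.
Suspension figures are named by those two intervals: 9–8.

9–8 suspension.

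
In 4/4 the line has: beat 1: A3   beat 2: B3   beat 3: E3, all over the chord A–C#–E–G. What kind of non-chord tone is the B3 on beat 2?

Escape tone.

The harmony at that moment is A dominant seventh chord (A, C#, E, G); B3 is not a chord tone.
It is approached by step up from A3 and left by leap down to E3.
Step in, leap out, on a weak beat — an escape tone.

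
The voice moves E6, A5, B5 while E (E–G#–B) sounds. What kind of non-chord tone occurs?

A5 is an appoggiatura.

The harmony at that moment is E major triad (E, G#, B); A5 is not a chord tone.
It is approached by leap down from E6 and left by step up to B5.
Leap in, step out — an appoggiatura.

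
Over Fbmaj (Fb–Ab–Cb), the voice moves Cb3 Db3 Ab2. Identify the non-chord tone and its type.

Db3 is an escape tone.

The harmony at that moment is Fb major triad (Fb, Ab, Cb); Db3 is not a chord tone.
It is approached by step up from Cb3 and left by leap down to Ab2.
Step in, leap out — an escape tone.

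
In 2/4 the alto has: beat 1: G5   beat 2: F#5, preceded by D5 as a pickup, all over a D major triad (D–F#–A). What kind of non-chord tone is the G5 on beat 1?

Appoggiatura.

The harmony at that moment is D major triad (D, F#, A); G5 is not a chord tone.
It is approached by leap up from D5 and left by step down to F#5.
Leap in, step out, metrically accented — an appoggiatura.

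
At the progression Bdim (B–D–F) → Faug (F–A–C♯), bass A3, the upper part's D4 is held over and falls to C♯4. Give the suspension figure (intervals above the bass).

At the second chord the bass is A3. The suspended D4 lies a fourth above the bass; after resolving down by step to C♯4, the interval above the bass becomes a third.
Suspension figures are named by those two intervals: 4–3.

4–3 suspension.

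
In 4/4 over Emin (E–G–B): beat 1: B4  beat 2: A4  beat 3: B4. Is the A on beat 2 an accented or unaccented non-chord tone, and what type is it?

Unaccented neighbor tone.

The harmony at that moment is E minor triad (E, G, B); A4 is not a chord tone.
It is approached by step down from B4 and left by step up to B4.
Step away and step back to the same note — a neighbor tone (lower neighbor).
It falls on a weak beat, so it is unaccented.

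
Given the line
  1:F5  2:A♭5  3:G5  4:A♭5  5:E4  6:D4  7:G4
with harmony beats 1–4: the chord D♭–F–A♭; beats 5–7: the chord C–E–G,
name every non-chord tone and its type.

G5 (beat 3) — neighbor tone; D4 (beat 6) — escape tone.

The harmony at that moment is D♭ major triad (D♭, F, A♭); G5 is not a chord tone.
It is approached by step down from A♭5 and left by step up to A♭5.
Step away and step back to the same note — a neighbor tone (lower neighbor).
The harmony at that moment is C major triad (C, E, G); D4 is not a chord tone.
It is approached by step down from E4 and left by leap up to G4.
Step in, leap out — an escape tone.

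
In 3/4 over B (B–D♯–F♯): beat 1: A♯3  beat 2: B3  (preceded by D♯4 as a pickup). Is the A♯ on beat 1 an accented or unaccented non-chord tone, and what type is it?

The harmony at that moment is B major triad (B, D♯, F♯); A♯3 is not a chord tone.
It is approached by leap down from D♯4 and left by step up to B3.
Leap in, step out — an appoggiatura.
It falls on the downbeat, so it is accented.

Accented appoggiatura.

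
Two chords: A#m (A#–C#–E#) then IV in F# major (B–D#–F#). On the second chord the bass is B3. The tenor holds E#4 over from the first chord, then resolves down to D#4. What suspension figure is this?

4–3 suspension.

At the second chord the bass is B3. The suspended E#4 lies a fourth above the bass; after resolving down by step to D#4, the interval above the bass becomes a third.
Suspension figures are named by those two intervals: 4–3.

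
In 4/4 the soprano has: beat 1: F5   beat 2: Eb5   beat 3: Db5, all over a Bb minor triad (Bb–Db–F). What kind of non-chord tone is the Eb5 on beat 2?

Passing tone.

The harmony at that moment is Bb minor triad (Bb, Db, F); Eb5 is not a chord tone.
It is approached by step down from F5 and left by step down to Db5.
Step in, step out in the same direction — a passing tone.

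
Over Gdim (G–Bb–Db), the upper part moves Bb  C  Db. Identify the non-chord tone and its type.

C is a passing tone.

The harmony at that moment is G diminished triad (G, Bb, Db); C is not a chord tone.
It is approached by step up from Bb and left by step up to Db.
Step in, step out in the same direction — a passing tone.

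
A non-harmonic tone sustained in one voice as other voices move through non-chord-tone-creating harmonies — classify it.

Pedal tone.

Approach: none. Departure: none — a single pitch is sustained while the chords change around it, passing through harmonies that do not contain it.
No melodic motion at all; the dissonance is created entirely by the moving harmonies against the stationary note — a pedal tone (pedal point).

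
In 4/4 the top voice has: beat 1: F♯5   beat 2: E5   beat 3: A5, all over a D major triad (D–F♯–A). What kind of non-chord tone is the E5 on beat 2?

The harmony at that moment is D major triad (D, F♯, A); E5 is not a chord tone.
It is approached by step down from F♯5 and left by leap up to A5.
Step in, leap out, on a weak beat — an escape tone.

Escape tone.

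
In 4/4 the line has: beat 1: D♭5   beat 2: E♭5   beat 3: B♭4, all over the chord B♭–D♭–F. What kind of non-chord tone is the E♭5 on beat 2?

The harmony at that moment is B♭ minor triad (B♭, D♭, F); E♭5 is not a chord tone.
It is approached by step up from D♭5 and left by leap down to B♭4.
Step in, leap out, on a weak beat — an escape tone.

Escape tone.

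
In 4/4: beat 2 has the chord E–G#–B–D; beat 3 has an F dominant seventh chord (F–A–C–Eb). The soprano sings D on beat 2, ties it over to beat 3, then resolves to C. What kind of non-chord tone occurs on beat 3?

The harmony at that moment is F dominant seventh chord (F, A, C, Eb); D is not a chord tone.
It is held over (the same pitch as the preceding D) and left by step down to C.
Held over from the previous chord and resolving down by step — a suspension.

Suspension.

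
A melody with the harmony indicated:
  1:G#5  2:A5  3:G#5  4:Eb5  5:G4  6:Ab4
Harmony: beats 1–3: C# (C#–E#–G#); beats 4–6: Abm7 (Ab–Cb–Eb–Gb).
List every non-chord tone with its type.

The harmony at that moment is C# major triad (C#, E#, G#); A5 is not a chord tone.
It is approached by step up from G#5 and left by step down to G#5.
Step away and step back to the same note — a neighbor tone (upper neighbor).
The harmony at that moment is Ab minor seventh chord (Ab, Cb, Eb, Gb); G4 is not a chord tone.
It is approached by leap down from Eb5 and left by step up to Ab4.
Leap in, step out — an appoggiatura.

A5 (beat 2) — neighbor tone; G4 (beat 5) — appoggiatura.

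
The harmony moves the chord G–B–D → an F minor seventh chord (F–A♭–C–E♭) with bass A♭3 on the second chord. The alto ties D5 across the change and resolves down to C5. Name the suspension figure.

4–3 suspension.

At the second chord the bass is A♭3. The suspended D5 lies a fourth above the bass; after resolving down by step to C5, the interval above the bass becomes a third.
Suspension figures are named by those two intervals: 4–3.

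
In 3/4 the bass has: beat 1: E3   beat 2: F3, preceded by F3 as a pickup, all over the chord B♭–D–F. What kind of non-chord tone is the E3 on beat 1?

The harmony at that moment is B♭ major triad (B♭, D, F); E3 is not a chord tone.
It is approached by step down from F3 and left by step up to F3.
Step away and step back to the same note — a neighbor tone (lower neighbor).

Lower neighbor tone.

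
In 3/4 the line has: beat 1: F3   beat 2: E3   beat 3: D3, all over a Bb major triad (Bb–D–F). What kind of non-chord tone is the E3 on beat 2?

The harmony at that moment is Bb major triad (Bb, D, F); E3 is not a chord tone.
It is approached by step down from F3 and left by step down to D3.
Step in, step out in the same direction — a passing tone.

Passing tone.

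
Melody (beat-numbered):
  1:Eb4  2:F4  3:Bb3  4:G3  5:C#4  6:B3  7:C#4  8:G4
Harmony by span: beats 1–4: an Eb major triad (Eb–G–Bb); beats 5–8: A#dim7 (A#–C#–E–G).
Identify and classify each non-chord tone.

F4 (beat 2) — escape tone; B3 (beat 6) — neighbor tone.

The harmony at that moment is Eb major triad (Eb, G, Bb); F4 is not a chord tone.
It is approached by step up from Eb4 and left by leap down to Bb3.
Step in, leap out — an escape tone.
The harmony at that moment is A# diminished seventh chord (A#, C#, E, G); B3 is not a chord tone.
It is approached by step down from C#4 and left by step up to C#4.
Step away and step back to the same note — a neighbor tone (lower neighbor).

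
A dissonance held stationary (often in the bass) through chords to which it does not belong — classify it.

Approach: none. Departure: none — a single pitch is sustained while the chords change around it, passing through harmonies that do not contain it.
No melodic motion at all; the dissonance is created entirely by the moving harmonies against the stationary note — a pedal tone (pedal point).

Pedal tone.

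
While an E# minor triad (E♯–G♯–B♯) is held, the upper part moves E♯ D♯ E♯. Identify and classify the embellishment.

The harmony at that moment is E♯ minor triad (E♯, G♯, B♯); D♯ is not a chord tone.
It is approached by step down from E♯ and left by step up to E♯.
Step away and step back to the same note — a neighbor tone (lower neighbor).

D♯ is a neighbor tone.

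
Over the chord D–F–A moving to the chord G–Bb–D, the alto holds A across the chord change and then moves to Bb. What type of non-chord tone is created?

A is a retardation.

The harmony at that moment is G minor triad (G, Bb, D); A is not a chord tone.
It is held over (the same pitch as the preceding A) and left by step up to Bb.
Held over from the previous chord and resolving up by step — a retardation.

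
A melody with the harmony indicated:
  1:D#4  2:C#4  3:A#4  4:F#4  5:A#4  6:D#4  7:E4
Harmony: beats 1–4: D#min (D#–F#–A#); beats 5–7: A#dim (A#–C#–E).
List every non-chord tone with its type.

C#4 (beat 2) — escape tone; D#4 (beat 6) — appoggiatura.

The harmony at that moment is D# minor triad (D#, F#, A#); C#4 is not a chord tone.
It is approached by step down from D#4 and left by leap up to A#4.
Step in, leap out — an escape tone.
The harmony at that moment is A# diminished triad (A#, C#, E); D#4 is not a chord tone.
It is approached by leap down from A#4 and left by step up to E4.
Leap in, step out — an appoggiatura.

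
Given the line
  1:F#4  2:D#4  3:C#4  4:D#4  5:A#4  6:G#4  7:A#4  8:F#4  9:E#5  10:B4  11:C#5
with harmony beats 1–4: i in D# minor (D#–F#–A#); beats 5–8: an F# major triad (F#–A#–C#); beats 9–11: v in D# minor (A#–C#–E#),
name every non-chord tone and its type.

The harmony at that moment is D# minor triad (D#, F#, A#); C#4 is not a chord tone.
It is approached by step down from D#4 and left by step up to D#4.
Step away and step back to the same note — a neighbor tone (lower neighbor).
The harmony at that moment is F# major triad (F#, A#, C#); G#4 is not a chord tone.
It is approached by step down from A#4 and left by step up to A#4.
Step away and step back to the same note — a neighbor tone (lower neighbor).
The harmony at that moment is A# minor triad (A#, C#, E#); B4 is not a chord tone.
It is approached by leap down from E#5 and left by step up to C#5.
Leap in, step out — an appoggiatura.

C#4 (beat 3) — neighbor tone; G#4 (beat 6) — neighbor tone; B4 (beat 10) — appoggiatura.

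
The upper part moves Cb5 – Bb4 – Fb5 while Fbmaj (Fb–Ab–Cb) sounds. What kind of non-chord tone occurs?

The harmony at that moment is Fb major triad (Fb, Ab, Cb); Bb4 is not a chord tone.
It is approached by step down from Cb5 and left by leap up to Fb5.
Step in, leap out — an escape tone.

Bb4 is an escape tone.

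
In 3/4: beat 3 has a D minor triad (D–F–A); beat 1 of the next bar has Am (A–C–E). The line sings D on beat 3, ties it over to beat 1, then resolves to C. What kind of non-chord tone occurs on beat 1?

The harmony at that moment is A minor triad (A, C, E); D is not a chord tone.
It is held over (the same pitch as the preceding D) and left by step down to C.
Held over from the previous chord and resolving down by step — a suspension.

Suspension.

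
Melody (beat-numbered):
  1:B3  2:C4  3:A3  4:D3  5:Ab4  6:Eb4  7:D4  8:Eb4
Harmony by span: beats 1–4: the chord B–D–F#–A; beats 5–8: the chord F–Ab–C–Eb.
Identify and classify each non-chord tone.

C4 (beat 2) — escape tone; D4 (beat 7) — neighbor tone.

The harmony at that moment is B minor seventh chord (B, D, F#, A); C4 is not a chord tone.
It is approached by step up from B3 and left by leap down to A3.
Step in, leap out — an escape tone.
The harmony at that moment is F minor seventh chord (F, Ab, C, Eb); D4 is not a chord tone.
It is approached by step down from Eb4 and left by step up to Eb4.
Step away and step back to the same note — a neighbor tone (lower neighbor).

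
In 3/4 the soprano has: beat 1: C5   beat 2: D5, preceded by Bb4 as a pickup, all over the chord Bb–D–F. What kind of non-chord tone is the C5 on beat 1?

The harmony at that moment is Bb major triad (Bb, D, F); C5 is not a chord tone.
It is approached by step up from Bb4 and left by step up to D5.
Step in, step out in the same direction — a passing tone.

Passing tone.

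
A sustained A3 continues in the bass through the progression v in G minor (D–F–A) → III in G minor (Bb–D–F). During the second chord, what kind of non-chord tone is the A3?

Pedal tone (pedal point).

The harmony at that moment is Bb major triad (Bb, D, F); A3 is not a chord tone.
It is held over (the same pitch as the preceding A3) and then sustained as the same pitch into the next harmony.
Sustained through a change of harmony — a pedal tone.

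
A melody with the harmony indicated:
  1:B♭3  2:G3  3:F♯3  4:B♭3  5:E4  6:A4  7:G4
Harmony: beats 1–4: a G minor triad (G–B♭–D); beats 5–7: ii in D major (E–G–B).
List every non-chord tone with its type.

F♯3 (beat 3) — escape tone; A4 (beat 6) — appoggiatura.

The harmony at that moment is G minor triad (G, B♭, D); F♯3 is not a chord tone.
It is approached by step down from G3 and left by leap up to B♭3.
Step in, leap out — an escape tone.
The harmony at that moment is E minor triad (E, G, B); A4 is not a chord tone.
It is approached by leap up from E4 and left by step down to G4.
Leap in, step out — an appoggiatura.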